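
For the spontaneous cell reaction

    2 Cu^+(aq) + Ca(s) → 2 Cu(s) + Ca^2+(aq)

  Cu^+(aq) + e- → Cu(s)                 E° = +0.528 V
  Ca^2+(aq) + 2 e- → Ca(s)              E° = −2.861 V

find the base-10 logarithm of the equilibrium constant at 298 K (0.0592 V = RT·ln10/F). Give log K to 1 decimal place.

log K = 114.5

The Cu⁺/Cu couple is reduced (cathode); E°cell = +0.528 − (−2.861) = +3.389 V with n = 2.
At equilibrium E = 0, so log K = nE°cell / 0.0592 = (2)(+3.389) / 0.0592 = 114.5.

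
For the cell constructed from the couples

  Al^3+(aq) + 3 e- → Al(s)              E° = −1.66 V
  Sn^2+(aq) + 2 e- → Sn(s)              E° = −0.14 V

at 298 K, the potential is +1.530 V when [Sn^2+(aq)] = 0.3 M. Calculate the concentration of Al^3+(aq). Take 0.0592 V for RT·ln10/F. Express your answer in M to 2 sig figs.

0.051 M

The Sn²⁺/Sn couple has the larger reduction potential, so it is the cathode: E°cell = −0.14 − (−1.66) = +1.52 V and n = 6.
Rearranging E = E° − (0.0592/n)·log Q gives log Q = 6(+1.52 − (+1.530))/0.0592 = −1.014.
The balanced reaction is 3 Sn^2+(aq) + 2 Al(s) → 3 Sn(s) + 2 Al^3+(aq), so Q = [Al^3+(aq)]^2 / [Sn^2+(aq)]^3.
Substituting the known concentrations and solving, log [Al^3+(aq)] = −1.291 and [Al^3+(aq)] = 0.051 M.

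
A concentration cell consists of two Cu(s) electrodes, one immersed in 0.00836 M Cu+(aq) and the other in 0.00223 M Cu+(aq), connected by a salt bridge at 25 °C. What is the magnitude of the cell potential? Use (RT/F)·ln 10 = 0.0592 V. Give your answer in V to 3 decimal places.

0.034 V

For a concentration cell E°cell = 0, since both electrodes use the same couple.
The compartment with the higher Cu+(aq) concentration (0.00836 M) acts as the cathode; ions are reduced there and produced at the dilute (0.00223 M) anode.
With n = 1, Ecell = −(0.0592/1)·log([dilute]/[conc]) = −(0.0592/1)·log(0.00223/0.00836) = +0.034 V.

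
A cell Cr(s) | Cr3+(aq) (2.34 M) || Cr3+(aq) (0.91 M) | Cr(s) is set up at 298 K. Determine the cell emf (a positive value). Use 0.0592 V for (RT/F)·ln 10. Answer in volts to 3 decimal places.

0.008 V

For a concentration cell E°cell = 0, since both electrodes use the same couple.
The compartment with the higher Cr3+(aq) concentration (2.34 M) acts as the cathode; ions are reduced there and produced at the dilute (0.91 M) anode.
With n = 3, Ecell = −(0.0592/3)·log([dilute]/[conc]) = −(0.0592/3)·log(0.91/2.34) = +0.008 V.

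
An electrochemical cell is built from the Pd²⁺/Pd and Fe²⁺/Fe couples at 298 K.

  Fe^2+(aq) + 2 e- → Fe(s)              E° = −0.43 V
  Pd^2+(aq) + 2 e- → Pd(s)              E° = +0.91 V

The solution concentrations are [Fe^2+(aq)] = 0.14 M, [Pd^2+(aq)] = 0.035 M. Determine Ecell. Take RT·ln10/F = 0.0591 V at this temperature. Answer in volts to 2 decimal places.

+1.32 V

Since E°(Pd²⁺/Pd) > E°(Fe²⁺/Fe), Pd²⁺/Pd serves as the cathode.
The standard potential is +0.91 − (−0.43) = +1.34 V and the balanced reaction transfers n = 2 electrons.
Balancing gives Pd^2+(aq) + Fe(s) → Pd(s) + Fe^2+(aq); hence Q = [Fe^2+(aq)] / [Pd^2+(aq)] = 4 (log Q = 0.602).
Applying E = E° − (RT ln10/nF)·log Q gives +1.34 − (0.0591/2)(0.602) = +1.32 V.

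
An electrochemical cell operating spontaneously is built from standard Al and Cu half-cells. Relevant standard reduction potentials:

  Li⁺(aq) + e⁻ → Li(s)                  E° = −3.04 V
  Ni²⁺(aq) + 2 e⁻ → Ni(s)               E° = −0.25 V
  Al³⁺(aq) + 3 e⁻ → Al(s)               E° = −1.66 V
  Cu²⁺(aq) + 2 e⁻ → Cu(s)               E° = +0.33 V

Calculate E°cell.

The Cu²⁺/Cu couple has the higher E°, so Cu ion is reduced (cathode) and Al is oxidized (anode).
E°cell = E°(cathode) − E°(anode) = +0.33 − (−1.66) = +1.99 V.

+1.99 V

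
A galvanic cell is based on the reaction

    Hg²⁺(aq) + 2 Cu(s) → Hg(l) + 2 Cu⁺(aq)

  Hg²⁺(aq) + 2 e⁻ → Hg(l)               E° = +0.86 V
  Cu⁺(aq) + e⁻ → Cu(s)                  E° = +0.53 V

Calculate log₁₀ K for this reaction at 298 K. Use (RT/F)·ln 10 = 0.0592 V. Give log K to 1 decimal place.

log K = 11.1

The Hg²⁺/Hg couple is reduced (cathode); E°cell = +0.86 − (+0.53) = +0.33 V with n = 2.
At equilibrium E = 0, so log K = nE°cell / 0.0592 = (2)(+0.33) / 0.0592 = 11.1.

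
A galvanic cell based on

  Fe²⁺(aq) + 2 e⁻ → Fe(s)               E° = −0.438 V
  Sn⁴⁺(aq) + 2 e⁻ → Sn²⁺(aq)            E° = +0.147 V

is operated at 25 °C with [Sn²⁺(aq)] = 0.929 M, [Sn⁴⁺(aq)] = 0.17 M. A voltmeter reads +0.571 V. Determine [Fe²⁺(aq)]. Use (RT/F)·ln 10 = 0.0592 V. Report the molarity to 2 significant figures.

The Sn⁴⁺/Sn²⁺ couple has the larger reduction potential, so it is the cathode: E°cell = +0.147 − (−0.438) = +0.585 V and n = 2.
From the Nernst equation, log Q = n(E° − E)/0.0592 = 2·(+0.585 − (+0.571))/0.0592 = 0.473.
The balanced reaction is Sn⁴⁺(aq) + Fe(s) → Sn²⁺(aq) + Fe²⁺(aq), so Q = ([Sn²⁺(aq)]·[Fe²⁺(aq)]) / [Sn⁴⁺(aq)].
Isolating [Fe²⁺(aq)] in Q = 10^{0.473} yields log [Fe²⁺(aq)] = −0.265, i.e. 0.54 M.

0.54 M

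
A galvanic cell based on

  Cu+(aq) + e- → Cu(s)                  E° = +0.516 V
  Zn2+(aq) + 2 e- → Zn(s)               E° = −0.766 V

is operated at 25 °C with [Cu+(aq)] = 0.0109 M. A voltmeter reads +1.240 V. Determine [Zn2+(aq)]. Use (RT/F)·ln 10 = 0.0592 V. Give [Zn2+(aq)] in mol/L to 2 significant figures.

Cu⁺/Cu is the cathode (higher E°); E°cell = +0.516 − (−0.766) = +1.282 V with n = 2.
Rearranging E = E° − (0.0592/n)·log Q gives log Q = 2(+1.282 − (+1.240))/0.0592 = 1.419.
The balanced reaction is 2 Cu+(aq) + Zn(s) → 2 Cu(s) + Zn2+(aq), so Q = [Zn2+(aq)] / [Cu+(aq)]^2.
Isolating [Zn2+(aq)] in Q = 10^{1.419} yields log [Zn2+(aq)] = −2.506, i.e. 0.0031 M.

0.0031 M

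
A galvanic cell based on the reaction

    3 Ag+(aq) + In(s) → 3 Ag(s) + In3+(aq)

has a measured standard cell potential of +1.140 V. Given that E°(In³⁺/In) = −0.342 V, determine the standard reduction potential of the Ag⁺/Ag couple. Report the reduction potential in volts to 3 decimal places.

In the reaction as written the Ag⁺/Ag couple is reduced (cathode) and In³⁺/In is oxidized (anode), so E°cell = E°(Ag⁺/Ag) − E°(In³⁺/In).
E°(Ag⁺/Ag) = E°cell + E°(anode) = +1.140 + (−0.342) = +0.798 V.

+0.798 V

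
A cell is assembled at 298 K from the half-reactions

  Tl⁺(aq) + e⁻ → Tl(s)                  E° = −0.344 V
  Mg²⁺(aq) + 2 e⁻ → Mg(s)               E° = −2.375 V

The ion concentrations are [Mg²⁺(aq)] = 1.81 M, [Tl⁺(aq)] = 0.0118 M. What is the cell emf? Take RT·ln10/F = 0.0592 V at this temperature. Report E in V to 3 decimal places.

+1.909 V

Tl⁺/Tl is reduced (cathode, E° = −0.344 V) and Mg²⁺/Mg is oxidized (anode).
The standard potential is −0.344 − (−2.375) = +2.031 V and the balanced reaction transfers n = 2 electrons.
The balanced reaction is 2 Tl⁺(aq) + Mg(s) → 2 Tl(s) + Mg²⁺(aq), so Q = [Mg²⁺(aq)] / [Tl⁺(aq)]^2 = 1.3×10^4 and log Q = 4.114.
Applying E = E° − (RT ln10/nF)·log Q gives +2.031 − (0.0592/2)(4.114) = +1.909 V.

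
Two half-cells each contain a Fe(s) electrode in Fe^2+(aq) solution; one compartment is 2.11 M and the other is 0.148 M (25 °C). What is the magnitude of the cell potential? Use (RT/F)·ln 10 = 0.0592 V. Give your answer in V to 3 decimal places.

For a concentration cell E°cell = 0, since both electrodes use the same couple.
The compartment with the higher Fe^2+(aq) concentration (2.11 M) acts as the cathode; ions are reduced there and produced at the dilute (0.148 M) anode.
With n = 2, Ecell = −(0.0592/2)·log([dilute]/[conc]) = −(0.0592/2)·log(0.148/2.11) = +0.034 V.

0.034 V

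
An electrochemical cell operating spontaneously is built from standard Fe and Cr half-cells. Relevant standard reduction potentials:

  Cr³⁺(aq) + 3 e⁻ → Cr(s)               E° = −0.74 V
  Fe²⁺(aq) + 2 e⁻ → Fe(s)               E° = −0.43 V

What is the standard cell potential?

+0.31 V

Of the two couples in this cell, the one with the more positive reduction potential is reduced at the cathode: here that is Fe²⁺/Fe (−0.43 V); Cr³⁺/Cr (−0.74 V) is the anode.
E°cell = E°(cathode) − E°(anode) = −0.43 − (−0.74) = +0.31 V.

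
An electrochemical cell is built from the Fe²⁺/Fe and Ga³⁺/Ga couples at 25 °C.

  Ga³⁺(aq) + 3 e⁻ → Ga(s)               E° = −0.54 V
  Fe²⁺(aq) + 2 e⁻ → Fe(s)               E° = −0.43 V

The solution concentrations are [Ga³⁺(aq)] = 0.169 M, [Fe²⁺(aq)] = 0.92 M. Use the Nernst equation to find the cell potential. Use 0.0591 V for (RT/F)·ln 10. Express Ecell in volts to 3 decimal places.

+0.124 V

The Fe²⁺/Fe couple has the more positive E°, so it is the cathode; Ga³⁺/Ga is the anode.
E°cell = E°cat − E°an = −0.43 − (−0.54) = +0.11 V; n = 6.
The balanced reaction is 3 Fe²⁺(aq) + 2 Ga(s) → 3 Fe(s) + 2 Ga³⁺(aq), so Q = [Ga³⁺(aq)]^2 / [Fe²⁺(aq)]^3 = 0.0367 and log Q = −1.436.
By the Nernst equation, E = +0.11 − (0.0591/6)·(−1.436) = +0.124 V.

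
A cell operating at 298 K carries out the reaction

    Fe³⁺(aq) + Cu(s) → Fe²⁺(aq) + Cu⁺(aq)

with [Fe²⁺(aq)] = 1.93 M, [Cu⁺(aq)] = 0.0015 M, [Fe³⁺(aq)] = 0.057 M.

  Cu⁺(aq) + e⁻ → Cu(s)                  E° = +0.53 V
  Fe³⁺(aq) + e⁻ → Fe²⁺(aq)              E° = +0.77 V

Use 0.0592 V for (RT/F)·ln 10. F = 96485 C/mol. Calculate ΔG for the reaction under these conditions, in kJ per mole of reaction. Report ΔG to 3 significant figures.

−30.5 kJ/mol

E°cell = +0.77 − (+0.53) = +0.24 V; the balanced reaction transfers n = 1 electron.
Q = ([Fe²⁺(aq)]·[Cu⁺(aq)]) / [Fe³⁺(aq)] = 0.0508, so log Q = −1.294 and E = +0.24 − (0.0592/1)(−1.294) = +0.3166 V.
ΔG = −nFE = −(1)(96485)(+0.3166) J/mol = −30.5 kJ/mol.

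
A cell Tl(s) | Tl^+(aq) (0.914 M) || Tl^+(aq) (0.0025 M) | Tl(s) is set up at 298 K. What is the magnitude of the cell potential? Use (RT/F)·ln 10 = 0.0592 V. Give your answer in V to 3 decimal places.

For a concentration cell E°cell = 0, since both electrodes use the same couple.
The compartment with the higher Tl^+(aq) concentration (0.914 M) acts as the cathode; ions are reduced there and produced at the dilute (0.0025 M) anode.
With n = 1, Ecell = −(0.0592/1)·log([dilute]/[conc]) = −(0.0592/1)·log(0.0025/0.914) = +0.152 V.

0.152 V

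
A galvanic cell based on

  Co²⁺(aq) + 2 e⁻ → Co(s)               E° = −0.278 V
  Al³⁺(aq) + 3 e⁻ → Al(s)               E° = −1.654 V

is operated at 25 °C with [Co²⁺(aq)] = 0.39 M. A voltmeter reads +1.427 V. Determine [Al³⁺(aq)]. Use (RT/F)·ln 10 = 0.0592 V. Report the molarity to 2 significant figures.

0.00063 M

Co²⁺/Co is the cathode (higher E°); E°cell = −0.278 − (−1.654) = +1.376 V with n = 6.
From the Nernst equation, log Q = n(E° − E)/0.0592 = 6·(+1.376 − (+1.427))/0.0592 = −5.169.
The balanced reaction is 3 Co²⁺(aq) + 2 Al(s) → 3 Co(s) + 2 Al³⁺(aq), so Q = [Al³⁺(aq)]^2 / [Co²⁺(aq)]^3.
Substituting the known concentrations and solving, log [Al³⁺(aq)] = −3.198 and [Al³⁺(aq)] = 0.00063 M.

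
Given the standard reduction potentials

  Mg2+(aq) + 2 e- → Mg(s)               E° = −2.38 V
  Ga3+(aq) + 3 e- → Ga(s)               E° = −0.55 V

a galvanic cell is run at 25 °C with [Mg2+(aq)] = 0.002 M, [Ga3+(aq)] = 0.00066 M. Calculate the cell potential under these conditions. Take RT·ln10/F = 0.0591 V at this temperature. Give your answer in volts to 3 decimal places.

Since E°(Ga³⁺/Ga) > E°(Mg²⁺/Mg), Ga³⁺/Ga serves as the cathode.
E°cell = −0.55 − (−2.38) = +1.83 V, with n = 6 electrons transferred.
The balanced reaction is 2 Ga3+(aq) + 3 Mg(s) → 2 Ga(s) + 3 Mg2+(aq), so Q = [Mg2+(aq)]^3 / [Ga3+(aq)]^2 = 0.0184 and log Q = −1.736.
By the Nernst equation, E = +1.83 − (0.0591/6)·(−1.736) = +1.847 V.

+1.847 V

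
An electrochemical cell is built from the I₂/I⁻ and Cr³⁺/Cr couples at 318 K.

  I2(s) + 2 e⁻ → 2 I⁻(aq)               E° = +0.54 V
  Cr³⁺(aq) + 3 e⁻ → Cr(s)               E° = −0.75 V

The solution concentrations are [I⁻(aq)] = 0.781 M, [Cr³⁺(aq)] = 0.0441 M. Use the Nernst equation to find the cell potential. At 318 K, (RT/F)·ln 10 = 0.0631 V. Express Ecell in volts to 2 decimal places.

The I₂/I⁻ couple has the more positive E°, so it is the cathode; Cr³⁺/Cr is the anode.
E°cell = +0.54 − (−0.75) = +1.29 V, with n = 6 electrons transferred.
For the overall reaction 3 I2(s) + 2 Cr(s) → 6 I⁻(aq) + 2 Cr³⁺(aq), Q = [I⁻(aq)]^6·[Cr³⁺(aq)]^2 = 0.000441, giving log Q = −3.355.
By the Nernst equation, E = +1.29 − (0.0631/6)·(−3.355) = +1.33 V.

+1.33 V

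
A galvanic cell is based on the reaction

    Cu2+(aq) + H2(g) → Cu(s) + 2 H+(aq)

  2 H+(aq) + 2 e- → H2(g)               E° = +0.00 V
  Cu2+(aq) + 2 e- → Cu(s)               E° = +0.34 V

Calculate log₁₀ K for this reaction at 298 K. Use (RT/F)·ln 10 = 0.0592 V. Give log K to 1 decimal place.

The Cu²⁺/Cu couple is reduced (cathode); E°cell = +0.34 − (+0.00) = +0.34 V with n = 2.
At equilibrium E = 0, so log K = nE°cell / 0.0592 = (2)(+0.34) / 0.0592 = 11.5.

log K = 11.5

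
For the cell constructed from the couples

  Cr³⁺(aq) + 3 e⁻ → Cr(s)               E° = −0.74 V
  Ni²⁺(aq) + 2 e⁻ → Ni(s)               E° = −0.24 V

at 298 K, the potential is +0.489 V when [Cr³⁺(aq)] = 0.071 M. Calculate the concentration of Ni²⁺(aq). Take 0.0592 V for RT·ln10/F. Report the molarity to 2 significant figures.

0.073 M

With Ni²⁺/Ni at the cathode and Cr³⁺/Cr at the anode, E°cell = −0.24 − (−0.74) = +0.50 V (n = 6).
Since E = E° − (0.0592/n)·log Q, log Q = n(E° − E)/0.0592 = 1.115.
For 3 Ni²⁺(aq) + 2 Cr(s) → 3 Ni(s) + 2 Cr³⁺(aq), the reaction quotient is Q = [Cr³⁺(aq)]^2 / [Ni²⁺(aq)]^3.
Isolating [Ni²⁺(aq)] in Q = 10^{1.115} yields log [Ni²⁺(aq)] = −1.137, i.e. 0.073 M.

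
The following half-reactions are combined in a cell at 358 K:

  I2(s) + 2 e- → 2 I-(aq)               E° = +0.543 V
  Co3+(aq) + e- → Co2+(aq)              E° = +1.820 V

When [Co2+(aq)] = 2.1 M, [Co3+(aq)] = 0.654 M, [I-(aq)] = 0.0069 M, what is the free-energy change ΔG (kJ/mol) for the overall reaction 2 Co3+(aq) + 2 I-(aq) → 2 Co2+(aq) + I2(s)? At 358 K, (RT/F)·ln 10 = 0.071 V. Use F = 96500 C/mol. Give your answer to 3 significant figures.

The standard cell potential is +1.820 − (+0.543) = +1.277 V, with n = 2 electrons in the balanced equation.
Here Q = [Co2+(aq)]^2 / ([Co3+(aq)]^2·[I-(aq)]^2) = 2.17×10^5 (log Q = 5.336), giving E = +1.277 − (0.071/2)·(5.336) = +1.0876 V.
ΔG = −nFE = −(2)(96500)(+1.0876) J/mol = −210 kJ/mol.

−210 kJ/mol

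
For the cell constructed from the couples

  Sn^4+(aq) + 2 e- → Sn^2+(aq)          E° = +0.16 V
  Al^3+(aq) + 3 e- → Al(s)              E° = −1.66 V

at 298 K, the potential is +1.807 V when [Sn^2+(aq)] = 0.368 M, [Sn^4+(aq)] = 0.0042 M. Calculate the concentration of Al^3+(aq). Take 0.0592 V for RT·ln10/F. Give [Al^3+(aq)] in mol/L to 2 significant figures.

0.0056 M

With Sn⁴⁺/Sn²⁺ at the cathode and Al³⁺/Al at the anode, E°cell = +0.16 − (−1.66) = +1.82 V (n = 6).
Rearranging E = E° − (0.0592/n)·log Q gives log Q = 6(+1.82 − (+1.807))/0.0592 = 1.318.
The balanced reaction is 3 Sn^4+(aq) + 2 Al(s) → 3 Sn^2+(aq) + 2 Al^3+(aq), so Q = ([Sn^2+(aq)]^3·[Al^3+(aq)]^2) / [Sn^4+(aq)]^3.
Solving for the unknown gives log [Al^3+(aq)] = −2.255, so [Al^3+(aq)] ≈ 0.0056 M.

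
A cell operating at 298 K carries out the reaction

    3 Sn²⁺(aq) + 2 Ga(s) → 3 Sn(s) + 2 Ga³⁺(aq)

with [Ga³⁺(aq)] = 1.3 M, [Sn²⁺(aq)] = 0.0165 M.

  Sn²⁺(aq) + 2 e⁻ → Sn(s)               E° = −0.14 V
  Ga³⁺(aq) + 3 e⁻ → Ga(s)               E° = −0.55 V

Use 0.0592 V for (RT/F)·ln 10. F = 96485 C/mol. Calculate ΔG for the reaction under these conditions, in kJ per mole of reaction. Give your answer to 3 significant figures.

With Sn²⁺/Sn reduced at the cathode, E°cell = −0.14 − (−0.55) = +0.41 V and n = 6.
The reaction quotient is [Ga³⁺(aq)]^2 / [Sn²⁺(aq)]^3 = 3.76×10^5; by Nernst, E = +0.41 − (0.0592/6)(5.575) = +0.3550 V.
Finally ΔG = −nFE = −(6)(96485 C/mol)(+0.3550 V) = −206 kJ/mol.

−206 kJ/mol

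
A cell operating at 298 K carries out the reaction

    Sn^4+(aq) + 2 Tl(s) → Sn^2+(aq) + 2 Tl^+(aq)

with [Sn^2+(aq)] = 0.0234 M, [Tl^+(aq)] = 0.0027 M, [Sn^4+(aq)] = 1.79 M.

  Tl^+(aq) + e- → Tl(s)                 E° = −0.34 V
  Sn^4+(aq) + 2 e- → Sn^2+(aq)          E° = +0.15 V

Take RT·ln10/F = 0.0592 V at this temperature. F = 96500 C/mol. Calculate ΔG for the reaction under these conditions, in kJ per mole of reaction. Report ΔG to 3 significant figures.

−135 kJ/mol

With Sn⁴⁺/Sn²⁺ reduced at the cathode, E°cell = +0.15 − (−0.34) = +0.49 V and n = 2.
The reaction quotient is ([Sn^2+(aq)]·[Tl^+(aq)]^2) / [Sn^4+(aq)] = 9.53×10^−8; by Nernst, E = +0.49 − (0.0592/2)(−7.021) = +0.6978 V.
Finally ΔG = −nFE = −(2)(96500 C/mol)(+0.6978 V) = −135 kJ/mol.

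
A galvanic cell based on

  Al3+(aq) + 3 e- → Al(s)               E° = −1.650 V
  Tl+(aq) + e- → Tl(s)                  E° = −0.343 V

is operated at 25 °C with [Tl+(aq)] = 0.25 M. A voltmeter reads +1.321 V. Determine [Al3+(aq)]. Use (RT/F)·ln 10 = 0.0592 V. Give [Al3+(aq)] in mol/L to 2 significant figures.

0.0031 M

The Tl⁺/Tl couple has the larger reduction potential, so it is the cathode: E°cell = −0.343 − (−1.650) = +1.307 V and n = 3.
Since E = E° − (0.0592/n)·log Q, log Q = n(E° − E)/0.0592 = −0.709.
The balanced reaction is 3 Tl+(aq) + Al(s) → 3 Tl(s) + Al3+(aq), so Q = [Al3+(aq)] / [Tl+(aq)]^3.
Isolating [Al3+(aq)] in Q = 10^{−0.709} yields log [Al3+(aq)] = −2.515, i.e. 0.0031 M.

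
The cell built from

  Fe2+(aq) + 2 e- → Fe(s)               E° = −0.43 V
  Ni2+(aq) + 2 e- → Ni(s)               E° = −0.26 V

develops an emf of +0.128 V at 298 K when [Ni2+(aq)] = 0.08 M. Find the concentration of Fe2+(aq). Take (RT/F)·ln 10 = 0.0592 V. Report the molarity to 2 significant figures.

Ni²⁺/Ni is the cathode (higher E°); E°cell = −0.26 − (−0.43) = +0.17 V with n = 2.
Rearranging E = E° − (0.0592/n)·log Q gives log Q = 2(+0.17 − (+0.128))/0.0592 = 1.419.
For Ni2+(aq) + Fe(s) → Ni(s) + Fe2+(aq), the reaction quotient is Q = [Fe2+(aq)] / [Ni2+(aq)].
Solving for the unknown gives log [Fe2+(aq)] = 0.322, so [Fe2+(aq)] ≈ 2.1 M.

2.1 M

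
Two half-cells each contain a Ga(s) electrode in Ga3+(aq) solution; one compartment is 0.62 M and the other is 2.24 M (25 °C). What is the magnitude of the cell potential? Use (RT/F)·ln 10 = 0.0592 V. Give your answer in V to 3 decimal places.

0.011 V

For a concentration cell E°cell = 0, since both electrodes use the same couple.
The compartment with the higher Ga3+(aq) concentration (2.24 M) acts as the cathode; ions are reduced there and produced at the dilute (0.62 M) anode.
With n = 3, Ecell = −(0.0592/3)·log([dilute]/[conc]) = −(0.0592/3)·log(0.62/2.24) = +0.011 V.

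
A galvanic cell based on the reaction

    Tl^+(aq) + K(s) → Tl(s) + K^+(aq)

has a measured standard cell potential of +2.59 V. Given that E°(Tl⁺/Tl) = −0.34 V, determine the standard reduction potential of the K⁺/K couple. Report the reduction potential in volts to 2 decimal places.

In the reaction as written the Tl⁺/Tl couple is reduced (cathode) and K⁺/K is oxidized (anode), so E°cell = E°(Tl⁺/Tl) − E°(K⁺/K).
E°(K⁺/K) = E°(cathode) − E°cell = −0.34 − (+2.59) = −2.93 V.

−2.93 V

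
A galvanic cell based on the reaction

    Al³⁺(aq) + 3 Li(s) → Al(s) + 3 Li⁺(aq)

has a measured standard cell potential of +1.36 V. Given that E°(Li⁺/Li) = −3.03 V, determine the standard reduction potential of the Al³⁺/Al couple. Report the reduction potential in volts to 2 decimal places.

−1.67 V

In the reaction as written the Al³⁺/Al couple is reduced (cathode) and Li⁺/Li is oxidized (anode), so E°cell = E°(Al³⁺/Al) − E°(Li⁺/Li).
E°(Al³⁺/Al) = E°cell + E°(anode) = +1.36 + (−3.03) = −1.67 V.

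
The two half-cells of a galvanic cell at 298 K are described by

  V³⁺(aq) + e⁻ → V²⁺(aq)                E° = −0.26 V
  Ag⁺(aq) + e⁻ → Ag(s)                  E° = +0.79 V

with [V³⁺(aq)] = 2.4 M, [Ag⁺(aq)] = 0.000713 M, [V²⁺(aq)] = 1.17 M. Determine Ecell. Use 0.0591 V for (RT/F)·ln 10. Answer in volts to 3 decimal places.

Since E°(Ag⁺/Ag) > E°(V³⁺/V²⁺), Ag⁺/Ag serves as the cathode.
The standard potential is +0.79 − (−0.26) = +1.05 V and the balanced reaction transfers n = 1 electron.
The balanced reaction is Ag⁺(aq) + V²⁺(aq) → Ag(s) + V³⁺(aq), so Q = [V³⁺(aq)] / ([Ag⁺(aq)]·[V²⁺(aq)]) = 2.88×10^3 and log Q = 3.459.
E = E° − (0.0591/n)·log Q = +1.05 − (0.0591/1)(3.459) = +0.846 V.

+0.846 V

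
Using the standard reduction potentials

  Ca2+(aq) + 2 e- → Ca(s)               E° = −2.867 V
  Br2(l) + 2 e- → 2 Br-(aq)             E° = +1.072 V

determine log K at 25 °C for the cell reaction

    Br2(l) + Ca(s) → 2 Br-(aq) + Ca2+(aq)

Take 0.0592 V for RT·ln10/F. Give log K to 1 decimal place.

log K = 133.1

The Br₂/Br⁻ couple is reduced (cathode); E°cell = +1.072 − (−2.867) = +3.939 V with n = 2.
At equilibrium E = 0, so log K = nE°cell / 0.0592 = (2)(+3.939) / 0.0592 = 133.1.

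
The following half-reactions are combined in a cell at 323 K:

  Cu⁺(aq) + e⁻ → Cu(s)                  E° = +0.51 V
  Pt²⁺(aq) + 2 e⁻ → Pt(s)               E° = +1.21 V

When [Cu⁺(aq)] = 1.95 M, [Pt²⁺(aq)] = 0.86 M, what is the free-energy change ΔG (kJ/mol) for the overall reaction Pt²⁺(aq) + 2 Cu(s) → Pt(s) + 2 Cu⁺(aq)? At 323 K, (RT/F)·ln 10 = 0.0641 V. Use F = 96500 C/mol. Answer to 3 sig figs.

−131 kJ/mol

The standard cell potential is +1.21 − (+0.51) = +0.70 V, with n = 2 electrons in the balanced equation.
Q = [Cu⁺(aq)]^2 / [Pt²⁺(aq)] = 4.42, so log Q = 0.646 and E = +0.70 − (0.0641/2)(0.646) = +0.6793 V.
Finally ΔG = −nFE = −(2)(96500 C/mol)(+0.6793 V) = −131 kJ/mol.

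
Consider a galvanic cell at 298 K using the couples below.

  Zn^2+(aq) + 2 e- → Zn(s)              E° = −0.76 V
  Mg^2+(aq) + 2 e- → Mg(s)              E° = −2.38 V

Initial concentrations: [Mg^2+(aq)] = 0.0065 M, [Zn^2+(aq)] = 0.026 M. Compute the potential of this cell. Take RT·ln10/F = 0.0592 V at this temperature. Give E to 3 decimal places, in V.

+1.638 V

Since E°(Zn²⁺/Zn) > E°(Mg²⁺/Mg), Zn²⁺/Zn serves as the cathode.
E°cell = −0.76 − (−2.38) = +1.62 V, with n = 2 electrons transferred.
For the overall reaction Zn^2+(aq) + Mg(s) → Zn(s) + Mg^2+(aq), Q = [Mg^2+(aq)] / [Zn^2+(aq)] = 0.25, giving log Q = −0.602.
Applying E = E° − (RT ln10/nF)·log Q gives +1.62 − (0.0592/2)(−0.602) = +1.638 V.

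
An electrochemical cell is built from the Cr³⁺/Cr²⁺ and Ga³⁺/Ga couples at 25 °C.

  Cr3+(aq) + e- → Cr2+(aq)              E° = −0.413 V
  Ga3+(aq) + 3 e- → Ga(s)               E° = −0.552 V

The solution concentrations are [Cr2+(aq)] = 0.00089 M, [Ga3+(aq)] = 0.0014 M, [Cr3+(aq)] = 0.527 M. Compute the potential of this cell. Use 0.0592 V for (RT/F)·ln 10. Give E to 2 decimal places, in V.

Cr³⁺/Cr²⁺ is reduced (cathode, E° = −0.413 V) and Ga³⁺/Ga is oxidized (anode).
E°cell = E°cat − E°an = −0.413 − (−0.552) = +0.139 V; n = 3.
The balanced reaction is 3 Cr3+(aq) + Ga(s) → 3 Cr2+(aq) + Ga3+(aq), so Q = ([Cr2+(aq)]^3·[Ga3+(aq)]) / [Cr3+(aq)]^3 = 6.74×10^−12 and log Q = −11.171.
By the Nernst equation, E = +0.139 − (0.0592/3)·(−11.171) = +0.36 V.

+0.36 V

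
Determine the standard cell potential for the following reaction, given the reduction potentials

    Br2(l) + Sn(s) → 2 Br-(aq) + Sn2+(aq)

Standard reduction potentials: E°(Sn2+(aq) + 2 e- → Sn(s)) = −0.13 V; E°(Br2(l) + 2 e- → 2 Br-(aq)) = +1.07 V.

+1.20 V

In the reaction as written, Br2(l) is reduced (cathode) and Sn2+(aq) is produced by oxidation at the anode.
E°cell = E°(cathode) − E°(anode) = +1.07 − (−0.13) = +1.20 V.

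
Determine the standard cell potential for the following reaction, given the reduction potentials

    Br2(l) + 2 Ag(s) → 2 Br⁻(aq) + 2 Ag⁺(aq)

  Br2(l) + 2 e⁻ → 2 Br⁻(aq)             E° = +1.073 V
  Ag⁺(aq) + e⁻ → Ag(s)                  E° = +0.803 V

In the reaction as written, Br2(l) is reduced (cathode) and Ag⁺(aq) is produced by oxidation at the anode.
E°cell = E°(cathode) − E°(anode) = +1.073 − (+0.803) = +0.270 V.

+0.270 V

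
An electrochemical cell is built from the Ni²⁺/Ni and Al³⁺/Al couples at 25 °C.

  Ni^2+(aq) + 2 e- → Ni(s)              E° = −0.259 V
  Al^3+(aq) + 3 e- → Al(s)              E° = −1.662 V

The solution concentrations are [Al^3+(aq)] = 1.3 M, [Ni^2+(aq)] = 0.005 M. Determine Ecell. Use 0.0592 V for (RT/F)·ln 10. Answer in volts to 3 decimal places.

Since E°(Ni²⁺/Ni) > E°(Al³⁺/Al), Ni²⁺/Ni serves as the cathode.
The standard potential is −0.259 − (−1.662) = +1.403 V and the balanced reaction transfers n = 6 electrons.
The balanced reaction is 3 Ni^2+(aq) + 2 Al(s) → 3 Ni(s) + 2 Al^3+(aq), so Q = [Al^3+(aq)]^2 / [Ni^2+(aq)]^3 = 1.35×10^7 and log Q = 7.131.
Applying E = E° − (RT ln10/nF)·log Q gives +1.403 − (0.0592/6)(7.131) = +1.333 V.

+1.333 V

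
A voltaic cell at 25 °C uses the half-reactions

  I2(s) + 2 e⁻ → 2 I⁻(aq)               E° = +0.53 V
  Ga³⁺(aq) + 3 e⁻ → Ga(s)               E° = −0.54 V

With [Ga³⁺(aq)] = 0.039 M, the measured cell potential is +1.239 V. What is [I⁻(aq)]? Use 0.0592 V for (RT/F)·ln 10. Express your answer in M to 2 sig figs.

The I₂/I⁻ couple has the larger reduction potential, so it is the cathode: E°cell = +0.53 − (−0.54) = +1.07 V and n = 6.
From the Nernst equation, log Q = n(E° − E)/0.0592 = 6·(+1.07 − (+1.239))/0.0592 = −17.128.
For 3 I2(s) + 2 Ga(s) → 6 I⁻(aq) + 2 Ga³⁺(aq), the reaction quotient is Q = [I⁻(aq)]^6·[Ga³⁺(aq)]^2.
Solving for the unknown gives log [I⁻(aq)] = −2.385, so [I⁻(aq)] ≈ 0.0041 M.

0.0041 M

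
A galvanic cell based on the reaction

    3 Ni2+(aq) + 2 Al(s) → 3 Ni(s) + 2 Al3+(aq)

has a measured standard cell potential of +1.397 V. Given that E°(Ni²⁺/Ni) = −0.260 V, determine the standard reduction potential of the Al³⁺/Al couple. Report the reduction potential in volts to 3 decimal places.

−1.657 V

In the reaction as written the Ni²⁺/Ni couple is reduced (cathode) and Al³⁺/Al is oxidized (anode), so E°cell = E°(Ni²⁺/Ni) − E°(Al³⁺/Al).
E°(Al³⁺/Al) = E°(cathode) − E°cell = −0.260 − (+1.397) = −1.657 V.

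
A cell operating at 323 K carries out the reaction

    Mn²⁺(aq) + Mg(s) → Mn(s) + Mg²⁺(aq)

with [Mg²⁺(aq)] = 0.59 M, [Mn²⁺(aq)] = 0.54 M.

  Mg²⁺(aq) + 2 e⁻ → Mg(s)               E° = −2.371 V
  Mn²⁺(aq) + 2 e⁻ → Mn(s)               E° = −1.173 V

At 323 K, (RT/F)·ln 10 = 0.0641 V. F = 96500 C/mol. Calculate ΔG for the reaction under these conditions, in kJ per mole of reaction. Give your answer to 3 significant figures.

−231 kJ/mol

With Mn²⁺/Mn reduced at the cathode, E°cell = −1.173 − (−2.371) = +1.198 V and n = 2.
Here Q = [Mg²⁺(aq)] / [Mn²⁺(aq)] = 1.09 (log Q = 0.038), giving E = +1.198 − (0.0641/2)·(0.038) = +1.1968 V.
ΔG = −nFE = −(2)(96500)(+1.1968) J/mol = −231 kJ/mol.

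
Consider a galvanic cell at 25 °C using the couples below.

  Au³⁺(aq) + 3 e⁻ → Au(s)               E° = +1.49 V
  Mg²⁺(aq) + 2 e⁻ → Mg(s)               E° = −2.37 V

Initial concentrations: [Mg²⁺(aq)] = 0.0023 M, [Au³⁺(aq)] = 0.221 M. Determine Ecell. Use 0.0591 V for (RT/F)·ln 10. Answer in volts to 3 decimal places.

Since E°(Au³⁺/Au) > E°(Mg²⁺/Mg), Au³⁺/Au serves as the cathode.
E°cell = E°cat − E°an = +1.49 − (−2.37) = +3.86 V; n = 6.
The balanced reaction is 2 Au³⁺(aq) + 3 Mg(s) → 2 Au(s) + 3 Mg²⁺(aq), so Q = [Mg²⁺(aq)]^3 / [Au³⁺(aq)]^2 = 2.49×10^−7 and log Q = −6.604.
E = E° − (0.0591/n)·log Q = +3.86 − (0.0591/6)(−6.604) = +3.925 V.

+3.925 V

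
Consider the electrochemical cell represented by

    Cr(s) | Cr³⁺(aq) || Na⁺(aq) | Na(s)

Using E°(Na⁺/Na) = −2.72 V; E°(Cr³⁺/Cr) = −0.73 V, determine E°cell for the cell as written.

−1.99 V

By convention the left-hand electrode in cell notation is the anode (oxidation) and the right-hand electrode is the cathode (reduction).
E°cell = E°(right) − E°(left) = −2.72 − (−0.73) = −1.99 V.
The negative sign shows that, as written, the cell would require an external voltage to drive the reaction.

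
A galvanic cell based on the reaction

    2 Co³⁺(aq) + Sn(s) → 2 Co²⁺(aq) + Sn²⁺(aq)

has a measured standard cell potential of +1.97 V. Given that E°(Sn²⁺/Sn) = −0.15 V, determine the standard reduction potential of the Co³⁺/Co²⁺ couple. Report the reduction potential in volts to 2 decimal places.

+1.82 V

In the reaction as written the Co³⁺/Co²⁺ couple is reduced (cathode) and Sn²⁺/Sn is oxidized (anode), so E°cell = E°(Co³⁺/Co²⁺) − E°(Sn²⁺/Sn).
E°(Co³⁺/Co²⁺) = E°cell + E°(anode) = +1.97 + (−0.15) = +1.82 V.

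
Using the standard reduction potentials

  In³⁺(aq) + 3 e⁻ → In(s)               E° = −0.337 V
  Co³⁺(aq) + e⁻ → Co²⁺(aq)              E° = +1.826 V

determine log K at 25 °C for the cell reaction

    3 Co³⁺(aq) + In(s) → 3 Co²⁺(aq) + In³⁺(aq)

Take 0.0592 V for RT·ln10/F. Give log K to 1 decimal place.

log K = 109.6

The Co³⁺/Co²⁺ couple is reduced (cathode); E°cell = +1.826 − (−0.337) = +2.163 V with n = 3.
At equilibrium E = 0, so log K = nE°cell / 0.0592 = (3)(+2.163) / 0.0592 = 109.6.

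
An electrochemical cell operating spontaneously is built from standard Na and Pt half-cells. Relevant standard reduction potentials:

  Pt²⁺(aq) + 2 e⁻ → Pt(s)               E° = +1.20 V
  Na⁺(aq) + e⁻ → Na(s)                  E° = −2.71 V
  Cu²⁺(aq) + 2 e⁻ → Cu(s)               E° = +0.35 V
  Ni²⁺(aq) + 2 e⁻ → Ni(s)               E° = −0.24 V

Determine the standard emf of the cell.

+3.91 V

The Pt²⁺/Pt couple has the higher E°, so Pt ion is reduced (cathode) and Na is oxidized (anode).
E°cell = E°(cathode) − E°(anode) = +1.20 − (−2.71) = +3.91 V.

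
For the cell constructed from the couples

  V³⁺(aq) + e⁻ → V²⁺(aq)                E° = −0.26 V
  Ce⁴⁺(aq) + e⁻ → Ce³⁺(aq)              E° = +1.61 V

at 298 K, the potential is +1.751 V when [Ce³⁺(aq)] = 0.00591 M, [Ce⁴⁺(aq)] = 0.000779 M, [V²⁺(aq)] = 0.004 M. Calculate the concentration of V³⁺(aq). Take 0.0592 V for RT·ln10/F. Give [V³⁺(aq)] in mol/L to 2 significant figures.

0.054 M

The Ce⁴⁺/Ce³⁺ couple has the larger reduction potential, so it is the cathode: E°cell = +1.61 − (−0.26) = +1.87 V and n = 1.
Since E = E° − (0.0592/n)·log Q, log Q = n(E° − E)/0.0592 = 2.010.
The balanced reaction is Ce⁴⁺(aq) + V²⁺(aq) → Ce³⁺(aq) + V³⁺(aq), so Q = ([Ce³⁺(aq)]·[V³⁺(aq)]) / ([Ce⁴⁺(aq)]·[V²⁺(aq)]).
Isolating [V³⁺(aq)] in Q = 10^{2.010} yields log [V³⁺(aq)] = −1.268, i.e. 0.054 M.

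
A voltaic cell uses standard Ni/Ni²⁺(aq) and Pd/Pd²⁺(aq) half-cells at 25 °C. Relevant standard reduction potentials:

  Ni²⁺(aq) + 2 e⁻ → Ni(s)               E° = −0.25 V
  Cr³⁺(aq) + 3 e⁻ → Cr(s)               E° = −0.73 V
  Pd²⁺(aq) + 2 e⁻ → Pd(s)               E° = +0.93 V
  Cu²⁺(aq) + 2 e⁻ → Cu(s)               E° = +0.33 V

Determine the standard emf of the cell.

+1.18 V

The Pd²⁺/Pd couple has the higher E°, so Pd ion is reduced (cathode) and Ni is oxidized (anode).
E°cell = E°(cathode) − E°(anode) = +0.93 − (−0.25) = +1.18 V.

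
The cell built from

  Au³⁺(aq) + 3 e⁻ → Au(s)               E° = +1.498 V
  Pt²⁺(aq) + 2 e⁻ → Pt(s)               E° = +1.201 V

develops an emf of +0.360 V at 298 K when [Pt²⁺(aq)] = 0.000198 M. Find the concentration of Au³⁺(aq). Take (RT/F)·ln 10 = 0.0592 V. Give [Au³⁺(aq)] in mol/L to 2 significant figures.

0.0043 M

Au³⁺/Au is the cathode (higher E°); E°cell = +1.498 − (+1.201) = +0.297 V with n = 6.
Since E = E° − (0.0592/n)·log Q, log Q = n(E° − E)/0.0592 = −6.385.
Balancing electrons gives 2 Au³⁺(aq) + 3 Pt(s) → 2 Au(s) + 3 Pt²⁺(aq); thus Q = [Pt²⁺(aq)]^3 / [Au³⁺(aq)]^2.
Substituting the known concentrations and solving, log [Au³⁺(aq)] = −2.363 and [Au³⁺(aq)] = 0.0043 M.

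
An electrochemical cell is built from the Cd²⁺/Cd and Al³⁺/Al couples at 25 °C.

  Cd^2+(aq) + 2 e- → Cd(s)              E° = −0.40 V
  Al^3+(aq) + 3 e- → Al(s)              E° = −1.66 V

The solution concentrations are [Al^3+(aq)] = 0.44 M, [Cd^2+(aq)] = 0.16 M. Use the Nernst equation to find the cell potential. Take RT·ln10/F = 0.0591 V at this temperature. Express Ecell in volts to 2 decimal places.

+1.24 V

Cd²⁺/Cd is reduced (cathode, E° = −0.40 V) and Al³⁺/Al is oxidized (anode).
The standard potential is −0.40 − (−1.66) = +1.26 V and the balanced reaction transfers n = 6 electrons.
Balancing gives 3 Cd^2+(aq) + 2 Al(s) → 3 Cd(s) + 2 Al^3+(aq); hence Q = [Al^3+(aq)]^2 / [Cd^2+(aq)]^3 = 47.3 (log Q = 1.675).
Applying E = E° − (RT ln10/nF)·log Q gives +1.26 − (0.0591/6)(1.675) = +1.24 V.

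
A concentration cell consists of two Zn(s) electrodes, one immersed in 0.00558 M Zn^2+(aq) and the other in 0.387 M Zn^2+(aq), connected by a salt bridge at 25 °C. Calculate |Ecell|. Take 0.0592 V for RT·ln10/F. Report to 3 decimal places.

For a concentration cell E°cell = 0, since both electrodes use the same couple.
The compartment with the higher Zn^2+(aq) concentration (0.387 M) acts as the cathode; ions are reduced there and produced at the dilute (0.00558 M) anode.
With n = 2, Ecell = −(0.0592/2)·log([dilute]/[conc]) = −(0.0592/2)·log(0.00558/0.387) = +0.054 V.

0.054 V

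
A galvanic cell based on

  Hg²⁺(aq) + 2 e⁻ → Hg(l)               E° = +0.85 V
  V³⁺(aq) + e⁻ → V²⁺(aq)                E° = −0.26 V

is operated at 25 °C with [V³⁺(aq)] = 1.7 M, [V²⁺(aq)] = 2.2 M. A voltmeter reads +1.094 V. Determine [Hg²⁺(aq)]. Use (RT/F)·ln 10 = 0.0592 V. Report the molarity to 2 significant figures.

With Hg²⁺/Hg at the cathode and V³⁺/V²⁺ at the anode, E°cell = +0.85 − (−0.26) = +1.11 V (n = 2).
Since E = E° − (0.0592/n)·log Q, log Q = n(E° − E)/0.0592 = 0.541.
Balancing electrons gives Hg²⁺(aq) + 2 V²⁺(aq) → Hg(l) + 2 V³⁺(aq); thus Q = [V³⁺(aq)]^2 / ([Hg²⁺(aq)]·[V²⁺(aq)]^2).
Substituting the known concentrations and solving, log [Hg²⁺(aq)] = −0.765 and [Hg²⁺(aq)] = 0.17 M.

0.17 M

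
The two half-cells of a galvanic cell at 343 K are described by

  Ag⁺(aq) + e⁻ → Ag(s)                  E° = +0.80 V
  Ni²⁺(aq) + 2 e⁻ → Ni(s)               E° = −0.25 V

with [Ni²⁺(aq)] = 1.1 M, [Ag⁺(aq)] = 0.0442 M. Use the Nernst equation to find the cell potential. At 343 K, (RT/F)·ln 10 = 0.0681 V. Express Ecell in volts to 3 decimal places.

+0.956 V

Ag⁺/Ag is reduced (cathode, E° = +0.80 V) and Ni²⁺/Ni is oxidized (anode).
E°cell = +0.80 − (−0.25) = +1.05 V, with n = 2 electrons transferred.
Balancing gives 2 Ag⁺(aq) + Ni(s) → 2 Ag(s) + Ni²⁺(aq); hence Q = [Ni²⁺(aq)] / [Ag⁺(aq)]^2 = 563 (log Q = 2.751).
Applying E = E° − (RT ln10/nF)·log Q gives +1.05 − (0.0681/2)(2.751) = +0.956 V.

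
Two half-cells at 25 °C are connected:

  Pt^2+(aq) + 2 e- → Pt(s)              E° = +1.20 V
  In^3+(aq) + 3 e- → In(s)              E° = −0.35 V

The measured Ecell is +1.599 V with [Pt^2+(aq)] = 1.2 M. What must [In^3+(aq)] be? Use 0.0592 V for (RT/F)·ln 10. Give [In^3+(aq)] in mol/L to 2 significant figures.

The Pt²⁺/Pt couple has the larger reduction potential, so it is the cathode: E°cell = +1.20 − (−0.35) = +1.55 V and n = 6.
Rearranging E = E° − (0.0592/n)·log Q gives log Q = 6(+1.55 − (+1.599))/0.0592 = −4.966.
The balanced reaction is 3 Pt^2+(aq) + 2 In(s) → 3 Pt(s) + 2 In^3+(aq), so Q = [In^3+(aq)]^2 / [Pt^2+(aq)]^3.
Solving for the unknown gives log [In^3+(aq)] = −2.364, so [In^3+(aq)] ≈ 0.0043 M.

0.0043 M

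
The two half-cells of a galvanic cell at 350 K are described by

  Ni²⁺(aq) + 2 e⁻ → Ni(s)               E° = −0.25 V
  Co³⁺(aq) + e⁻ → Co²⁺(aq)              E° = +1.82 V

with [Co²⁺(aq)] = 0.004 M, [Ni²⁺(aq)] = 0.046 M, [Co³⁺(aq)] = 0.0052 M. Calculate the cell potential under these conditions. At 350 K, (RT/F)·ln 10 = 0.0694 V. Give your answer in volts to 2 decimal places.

+2.12 V

The Co³⁺/Co²⁺ couple has the more positive E°, so it is the cathode; Ni²⁺/Ni is the anode.
E°cell = E°cat − E°an = +1.82 − (−0.25) = +2.07 V; n = 2.
Balancing gives 2 Co³⁺(aq) + Ni(s) → 2 Co²⁺(aq) + Ni²⁺(aq); hence Q = ([Co²⁺(aq)]^2·[Ni²⁺(aq)]) / [Co³⁺(aq)]^2 = 0.0272 (log Q = −1.565).
By the Nernst equation, E = +2.07 − (0.0694/2)·(−1.565) = +2.12 V.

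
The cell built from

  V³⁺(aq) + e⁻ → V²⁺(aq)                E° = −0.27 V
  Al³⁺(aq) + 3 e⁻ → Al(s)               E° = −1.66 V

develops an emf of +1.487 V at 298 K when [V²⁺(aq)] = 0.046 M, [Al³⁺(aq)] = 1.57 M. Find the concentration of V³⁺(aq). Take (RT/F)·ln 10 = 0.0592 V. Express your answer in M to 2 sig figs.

The V³⁺/V²⁺ couple has the larger reduction potential, so it is the cathode: E°cell = −0.27 − (−1.66) = +1.39 V and n = 3.
Since E = E° − (0.0592/n)·log Q, log Q = n(E° − E)/0.0592 = −4.916.
For 3 V³⁺(aq) + Al(s) → 3 V²⁺(aq) + Al³⁺(aq), the reaction quotient is Q = ([V²⁺(aq)]^3·[Al³⁺(aq)]) / [V³⁺(aq)]^3.
Isolating [V³⁺(aq)] in Q = 10^{−4.916} yields log [V³⁺(aq)] = 0.367, i.e. 2.3 M.

2.3 M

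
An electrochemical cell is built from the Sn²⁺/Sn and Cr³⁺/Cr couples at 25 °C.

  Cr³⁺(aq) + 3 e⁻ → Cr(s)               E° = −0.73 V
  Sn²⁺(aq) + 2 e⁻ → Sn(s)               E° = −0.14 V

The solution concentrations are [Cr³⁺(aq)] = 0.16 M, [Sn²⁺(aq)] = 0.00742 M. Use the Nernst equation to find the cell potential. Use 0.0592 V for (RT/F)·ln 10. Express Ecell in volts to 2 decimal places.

The Sn²⁺/Sn couple has the more positive E°, so it is the cathode; Cr³⁺/Cr is the anode.
E°cell = E°cat − E°an = −0.14 − (−0.73) = +0.59 V; n = 6.
For the overall reaction 3 Sn²⁺(aq) + 2 Cr(s) → 3 Sn(s) + 2 Cr³⁺(aq), Q = [Cr³⁺(aq)]^2 / [Sn²⁺(aq)]^3 = 6.27×10^4, giving log Q = 4.797.
E = E° − (0.0592/n)·log Q = +0.59 − (0.0592/6)(4.797) = +0.54 V.

+0.54 V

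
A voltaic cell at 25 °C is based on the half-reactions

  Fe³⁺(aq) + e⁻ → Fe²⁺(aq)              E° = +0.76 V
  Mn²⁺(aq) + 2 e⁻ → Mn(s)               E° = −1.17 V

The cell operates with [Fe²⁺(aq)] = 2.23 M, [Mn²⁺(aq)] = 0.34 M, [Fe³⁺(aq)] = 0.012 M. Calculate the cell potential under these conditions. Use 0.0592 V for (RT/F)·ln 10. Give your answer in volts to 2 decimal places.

+1.81 V

Since E°(Fe³⁺/Fe²⁺) > E°(Mn²⁺/Mn), Fe³⁺/Fe²⁺ serves as the cathode.
The standard potential is +0.76 − (−1.17) = +1.93 V and the balanced reaction transfers n = 2 electrons.
For the overall reaction 2 Fe³⁺(aq) + Mn(s) → 2 Fe²⁺(aq) + Mn²⁺(aq), Q = ([Fe²⁺(aq)]^2·[Mn²⁺(aq)]) / [Fe³⁺(aq)]^2 = 1.17×10^4, giving log Q = 4.070.
E = E° − (0.0592/n)·log Q = +1.93 − (0.0592/2)(4.070) = +1.81 V.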